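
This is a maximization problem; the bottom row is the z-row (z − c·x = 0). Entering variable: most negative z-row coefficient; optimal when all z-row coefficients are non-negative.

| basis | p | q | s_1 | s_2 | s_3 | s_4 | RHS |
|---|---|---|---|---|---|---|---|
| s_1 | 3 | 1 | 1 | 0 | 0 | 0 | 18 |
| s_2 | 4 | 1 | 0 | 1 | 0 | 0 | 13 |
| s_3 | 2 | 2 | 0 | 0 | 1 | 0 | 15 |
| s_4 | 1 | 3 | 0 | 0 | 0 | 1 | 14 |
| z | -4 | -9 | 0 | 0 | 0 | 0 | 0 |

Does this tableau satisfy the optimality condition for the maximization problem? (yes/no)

no

The z-row has a negative entry -9 in column q, so it is not optimal.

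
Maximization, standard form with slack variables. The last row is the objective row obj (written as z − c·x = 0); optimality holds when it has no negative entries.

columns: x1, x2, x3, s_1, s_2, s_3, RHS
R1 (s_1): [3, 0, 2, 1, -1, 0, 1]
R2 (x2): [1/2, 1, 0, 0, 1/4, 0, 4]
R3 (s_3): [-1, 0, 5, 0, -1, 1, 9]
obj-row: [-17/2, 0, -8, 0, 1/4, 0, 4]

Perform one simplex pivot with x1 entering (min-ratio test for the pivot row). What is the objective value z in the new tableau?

Ratio test on column x1 — row 1: 1/3 = 1/3; row 2: 4/(1/2) = 8; row 3: entry -1 ≤ 0. Minimum is 1/3 at row 1 (s_1 leaves); pivot element 3.
Pivot on row 1; the obj-row RHS becomes 4 − (-17/2)·(1/3) = 41/6.

41/6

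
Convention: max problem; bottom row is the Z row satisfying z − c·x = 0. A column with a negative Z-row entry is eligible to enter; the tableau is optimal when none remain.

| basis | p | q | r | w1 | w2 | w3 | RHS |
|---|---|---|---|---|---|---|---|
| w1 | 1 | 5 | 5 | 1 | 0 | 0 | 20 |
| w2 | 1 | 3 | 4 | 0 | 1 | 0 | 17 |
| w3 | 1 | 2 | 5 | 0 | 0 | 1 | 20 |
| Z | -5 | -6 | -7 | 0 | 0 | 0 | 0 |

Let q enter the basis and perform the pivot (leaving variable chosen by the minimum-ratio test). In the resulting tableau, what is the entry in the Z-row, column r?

-1

Ratio test on column q — row 1: 20/5 = 4; row 2: 17/3 = 17/3; row 3: 20/2 = 10. Minimum is 4 at row 1 (w1 leaves); pivot element 5.
Divide row 1 by 5; eliminate column q from the other rows.
Z-row update in column r: -7 − (-6)·1 = -1.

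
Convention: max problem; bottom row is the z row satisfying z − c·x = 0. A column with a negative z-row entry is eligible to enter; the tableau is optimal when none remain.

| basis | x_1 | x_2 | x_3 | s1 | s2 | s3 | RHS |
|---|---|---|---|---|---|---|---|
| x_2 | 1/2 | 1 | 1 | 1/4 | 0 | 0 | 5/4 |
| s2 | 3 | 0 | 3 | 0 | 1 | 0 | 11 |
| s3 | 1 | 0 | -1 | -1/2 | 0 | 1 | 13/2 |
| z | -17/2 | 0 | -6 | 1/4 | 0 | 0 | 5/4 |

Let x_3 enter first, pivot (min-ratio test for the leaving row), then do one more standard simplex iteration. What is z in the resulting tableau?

45/2

Ratio test on column x_3 — row 1: (5/4)/1 = 5/4; row 2: 11/3 = 11/3; row 3: entry -1 ≤ 0. Minimum is 5/4 at row 1 (x_2 leaves); pivot element 1.
Pivot on row 1; the z-row RHS becomes 5/4 − (-6)·(5/4) = 35/4.
Next entering variable (most negative z-row entry -11/2): x_1.
Ratio test on column x_1 — row 1: (5/4)/(1/2) = 5/2; row 2: (29/4)/(3/2) = 29/6; row 3: (31/4)/(3/2) = 31/6. Minimum is 5/2 at row 1 (x_3 leaves); pivot element 1/2.
After the second pivot the z-row RHS is 35/4 − (-11/2)·(5/2) = 45/2.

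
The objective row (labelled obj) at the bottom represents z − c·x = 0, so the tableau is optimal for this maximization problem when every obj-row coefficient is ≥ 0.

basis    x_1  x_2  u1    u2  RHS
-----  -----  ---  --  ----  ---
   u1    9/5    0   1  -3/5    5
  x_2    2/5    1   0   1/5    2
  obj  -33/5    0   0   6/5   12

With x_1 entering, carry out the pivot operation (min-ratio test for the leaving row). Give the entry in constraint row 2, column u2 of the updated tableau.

Ratio test on column x_1 — row 1: 5/(9/5) = 25/9; row 2: 2/(2/5) = 5. Minimum is 25/9 at row 1 (u1 leaves); pivot element 9/5.
Divide row 1 by 9/5; eliminate column x_1 from the other rows.
Row 2 update in column u2: 1/5 − (2/5)·(-1/3) = 1/3.

1/3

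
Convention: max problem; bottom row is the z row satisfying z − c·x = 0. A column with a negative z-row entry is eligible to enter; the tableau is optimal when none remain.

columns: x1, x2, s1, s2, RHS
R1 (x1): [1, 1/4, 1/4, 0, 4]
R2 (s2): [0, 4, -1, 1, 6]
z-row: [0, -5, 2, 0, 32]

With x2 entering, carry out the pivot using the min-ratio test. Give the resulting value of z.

Ratio test on column x2 — row 1: 4/(1/4) = 16; row 2: 6/4 = 3/2. Minimum is 3/2 at row 2 (s2 leaves); pivot element 4.
Pivot on row 2; the z-row RHS becomes 32 − (-5)·(3/2) = 79/2.

79/2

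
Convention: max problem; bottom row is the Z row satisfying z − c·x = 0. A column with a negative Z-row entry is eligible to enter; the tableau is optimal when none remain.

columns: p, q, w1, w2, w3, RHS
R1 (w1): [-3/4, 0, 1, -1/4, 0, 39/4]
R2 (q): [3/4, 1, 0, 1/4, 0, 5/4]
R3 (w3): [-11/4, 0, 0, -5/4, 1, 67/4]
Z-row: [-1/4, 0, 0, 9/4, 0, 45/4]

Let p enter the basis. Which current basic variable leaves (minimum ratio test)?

q

Column p entries and ratios — w1: -3/4 ≤ 0, skip; q: (5/4)/(3/4) = 5/3; w3: -11/4 ≤ 0, skip.
Smallest ratio is 5/3 in the row of q, so q leaves.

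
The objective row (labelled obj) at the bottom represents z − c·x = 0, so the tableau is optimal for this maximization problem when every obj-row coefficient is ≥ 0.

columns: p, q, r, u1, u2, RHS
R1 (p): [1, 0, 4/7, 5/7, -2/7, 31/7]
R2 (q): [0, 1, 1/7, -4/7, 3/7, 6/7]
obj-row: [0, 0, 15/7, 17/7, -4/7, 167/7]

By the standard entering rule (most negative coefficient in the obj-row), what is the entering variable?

u2

Negative obj-row entries: u2: -4/7.
The most negative is -4/7 in column u2, so u2 enters.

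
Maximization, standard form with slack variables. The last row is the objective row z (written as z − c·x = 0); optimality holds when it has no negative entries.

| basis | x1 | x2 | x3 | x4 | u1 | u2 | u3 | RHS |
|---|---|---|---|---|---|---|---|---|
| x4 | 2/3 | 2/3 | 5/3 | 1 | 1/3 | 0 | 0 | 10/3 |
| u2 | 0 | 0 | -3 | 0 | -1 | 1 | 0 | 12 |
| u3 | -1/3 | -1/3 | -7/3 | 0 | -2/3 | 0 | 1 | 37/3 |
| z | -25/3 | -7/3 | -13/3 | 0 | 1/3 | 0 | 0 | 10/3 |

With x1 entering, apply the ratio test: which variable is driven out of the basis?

x4

Column x1 entries and ratios — x4: (10/3)/(2/3) = 5; u2: 0 ≤ 0, skip; u3: -1/3 ≤ 0, skip.
Smallest ratio is 5 in the row of x4, so x4 leaves.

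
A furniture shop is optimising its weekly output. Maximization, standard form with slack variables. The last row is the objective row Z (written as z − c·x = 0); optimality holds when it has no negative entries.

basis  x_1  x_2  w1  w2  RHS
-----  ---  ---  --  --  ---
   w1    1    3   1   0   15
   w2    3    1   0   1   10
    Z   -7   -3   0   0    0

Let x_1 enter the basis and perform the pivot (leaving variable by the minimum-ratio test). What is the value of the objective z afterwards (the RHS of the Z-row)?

70/3

Ratio test on column x_1 — row 1: 15/1 = 15; row 2: 10/3 = 10/3. Minimum is 10/3 at row 2 (w2 leaves); pivot element 3.
Pivot on row 2; the Z-row RHS becomes 0 − (-7)·(10/3) = 70/3.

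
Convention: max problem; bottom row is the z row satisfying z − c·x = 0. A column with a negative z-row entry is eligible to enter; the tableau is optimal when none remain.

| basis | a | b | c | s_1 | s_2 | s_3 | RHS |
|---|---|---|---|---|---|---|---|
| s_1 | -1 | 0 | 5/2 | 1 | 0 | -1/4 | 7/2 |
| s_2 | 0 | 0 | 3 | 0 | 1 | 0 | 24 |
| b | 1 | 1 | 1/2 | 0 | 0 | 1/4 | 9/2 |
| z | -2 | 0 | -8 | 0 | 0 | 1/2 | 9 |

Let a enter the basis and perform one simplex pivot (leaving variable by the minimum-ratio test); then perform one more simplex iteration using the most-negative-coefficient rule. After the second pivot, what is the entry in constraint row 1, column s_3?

Ratio test on column a — row 1: entry -1 ≤ 0; row 2: entry 0 ≤ 0; row 3: (9/2)/1 = 9/2. Minimum is 9/2 at row 3 (b leaves); pivot element 1.
Divide row 3 by 1; eliminate column a from the other rows.
Second iteration: most negative z-row entry is -7 in column c, so c enters.
Ratio test on column c — row 1: 8/3 = 8/3; row 2: 24/3 = 8; row 3: (9/2)/(1/2) = 9. Minimum is 8/3 at row 1 (s_1 leaves); pivot element 3.
Divide row 1 by 3; eliminate column c from the other rows.
After both pivots, the entry at constraint row 1, column s_3 is 0.

0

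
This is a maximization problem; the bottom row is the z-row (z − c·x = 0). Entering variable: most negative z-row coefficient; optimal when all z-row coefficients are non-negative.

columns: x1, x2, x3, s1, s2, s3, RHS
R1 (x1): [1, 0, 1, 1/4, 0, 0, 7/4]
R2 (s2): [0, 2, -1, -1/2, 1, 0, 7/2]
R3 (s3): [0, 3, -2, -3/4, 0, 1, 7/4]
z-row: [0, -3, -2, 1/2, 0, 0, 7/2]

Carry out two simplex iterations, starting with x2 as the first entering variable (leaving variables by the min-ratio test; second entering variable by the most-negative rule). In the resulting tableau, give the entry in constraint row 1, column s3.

0

Ratio test on column x2 — row 1: entry 0 ≤ 0; row 2: (7/2)/2 = 7/4; row 3: (7/4)/3 = 7/12. Minimum is 7/12 at row 3 (s3 leaves); pivot element 3.
Divide row 3 by 3; eliminate column x2 from the other rows.
Second iteration: most negative z-row entry is -4 in column x3, so x3 enters.
Ratio test on column x3 — row 1: (7/4)/1 = 7/4; row 2: (7/3)/(1/3) = 7; row 3: entry -2/3 ≤ 0. Minimum is 7/4 at row 1 (x1 leaves); pivot element 1.
Divide row 1 by 1; eliminate column x3 from the other rows.
After both pivots, the entry at constraint row 1, column s3 is 0.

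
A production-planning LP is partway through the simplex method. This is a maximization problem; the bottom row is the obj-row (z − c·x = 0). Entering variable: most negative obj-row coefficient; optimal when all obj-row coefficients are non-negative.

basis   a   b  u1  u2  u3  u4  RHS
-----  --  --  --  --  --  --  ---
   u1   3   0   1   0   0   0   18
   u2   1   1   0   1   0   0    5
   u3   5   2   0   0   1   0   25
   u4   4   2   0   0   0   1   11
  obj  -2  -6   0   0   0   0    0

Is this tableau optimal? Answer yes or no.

no

The obj-row has a negative entry -6 in column b, so it is not optimal.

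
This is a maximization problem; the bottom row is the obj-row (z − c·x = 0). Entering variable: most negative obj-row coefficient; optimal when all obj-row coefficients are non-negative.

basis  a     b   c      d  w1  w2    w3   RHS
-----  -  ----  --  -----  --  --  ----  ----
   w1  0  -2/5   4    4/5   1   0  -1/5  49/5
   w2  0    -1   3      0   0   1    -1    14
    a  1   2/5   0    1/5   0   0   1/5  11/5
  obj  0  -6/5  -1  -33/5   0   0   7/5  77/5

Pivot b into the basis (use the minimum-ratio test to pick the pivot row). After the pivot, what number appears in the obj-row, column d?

-6

Ratio test on column b — row 1: entry -2/5 ≤ 0; row 2: entry -1 ≤ 0; row 3: (11/5)/(2/5) = 11/2. Minimum is 11/2 at row 3 (a leaves); pivot element 2/5.
Divide row 3 by 2/5; eliminate column b from the other rows.
obj-row update in column d: -33/5 − (-6/5)·(1/2) = -6.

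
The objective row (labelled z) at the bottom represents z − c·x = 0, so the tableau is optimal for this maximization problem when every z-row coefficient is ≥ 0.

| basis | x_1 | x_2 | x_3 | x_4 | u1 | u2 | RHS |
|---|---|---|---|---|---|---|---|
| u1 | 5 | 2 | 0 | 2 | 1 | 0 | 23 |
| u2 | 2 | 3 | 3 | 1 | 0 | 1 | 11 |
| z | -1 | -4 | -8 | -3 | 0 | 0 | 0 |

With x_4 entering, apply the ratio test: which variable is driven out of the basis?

Column x_4 entries and ratios — u1: 23/2 = 23/2; u2: 11/1 = 11.
Smallest ratio is 11 in the row of u2, so u2 leaves.

u2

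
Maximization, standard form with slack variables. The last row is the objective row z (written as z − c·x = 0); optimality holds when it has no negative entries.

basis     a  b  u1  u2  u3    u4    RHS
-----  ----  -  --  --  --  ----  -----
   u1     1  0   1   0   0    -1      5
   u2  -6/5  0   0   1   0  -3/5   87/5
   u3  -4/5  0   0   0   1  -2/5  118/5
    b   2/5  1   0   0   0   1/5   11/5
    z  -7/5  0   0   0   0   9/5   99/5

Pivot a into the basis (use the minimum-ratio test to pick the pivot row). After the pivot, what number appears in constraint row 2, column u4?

-9/5

Ratio test on column a — row 1: 5/1 = 5; row 2: entry -6/5 ≤ 0; row 3: entry -4/5 ≤ 0; row 4: (11/5)/(2/5) = 11/2. Minimum is 5 at row 1 (u1 leaves); pivot element 1.
Divide row 1 by 1; eliminate column a from the other rows.
Row 2 update in column u4: -3/5 − (-6/5)·(-1) = -9/5.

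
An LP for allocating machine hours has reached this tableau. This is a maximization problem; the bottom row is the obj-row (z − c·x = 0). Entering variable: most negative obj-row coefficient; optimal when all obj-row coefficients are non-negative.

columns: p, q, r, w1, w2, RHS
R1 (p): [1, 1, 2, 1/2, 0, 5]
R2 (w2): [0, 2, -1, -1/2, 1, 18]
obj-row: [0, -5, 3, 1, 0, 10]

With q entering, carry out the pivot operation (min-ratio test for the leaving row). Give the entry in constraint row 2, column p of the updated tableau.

-2

Ratio test on column q — row 1: 5/1 = 5; row 2: 18/2 = 9. Minimum is 5 at row 1 (p leaves); pivot element 1.
Divide row 1 by 1; eliminate column q from the other rows.
Row 2 update in column p: 0 − 2·1 = -2.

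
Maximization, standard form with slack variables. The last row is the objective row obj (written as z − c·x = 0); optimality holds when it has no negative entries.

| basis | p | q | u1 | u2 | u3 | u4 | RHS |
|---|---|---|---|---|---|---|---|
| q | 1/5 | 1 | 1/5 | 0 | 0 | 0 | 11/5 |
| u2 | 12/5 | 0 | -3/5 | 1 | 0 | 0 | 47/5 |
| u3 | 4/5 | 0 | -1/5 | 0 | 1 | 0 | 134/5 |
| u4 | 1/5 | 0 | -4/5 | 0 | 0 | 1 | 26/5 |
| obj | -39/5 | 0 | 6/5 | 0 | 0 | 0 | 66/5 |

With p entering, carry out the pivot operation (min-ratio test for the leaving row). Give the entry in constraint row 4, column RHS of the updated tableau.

Ratio test on column p — row 1: (11/5)/(1/5) = 11; row 2: (47/5)/(12/5) = 47/12; row 3: (134/5)/(4/5) = 67/2; row 4: (26/5)/(1/5) = 26. Minimum is 47/12 at row 2 (u2 leaves); pivot element 12/5.
Divide row 2 by 12/5; eliminate column p from the other rows.
Row 4 update in column RHS: 26/5 − (1/5)·(47/12) = 53/12.

53/12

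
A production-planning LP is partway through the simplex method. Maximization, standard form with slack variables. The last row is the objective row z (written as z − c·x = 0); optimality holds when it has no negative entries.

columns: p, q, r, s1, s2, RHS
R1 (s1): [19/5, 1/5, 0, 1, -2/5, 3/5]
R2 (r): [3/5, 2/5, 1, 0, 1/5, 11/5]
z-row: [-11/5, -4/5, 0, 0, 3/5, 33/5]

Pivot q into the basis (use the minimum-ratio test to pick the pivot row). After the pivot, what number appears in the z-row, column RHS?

9

Ratio test on column q — row 1: (3/5)/(1/5) = 3; row 2: (11/5)/(2/5) = 11/2. Minimum is 3 at row 1 (s1 leaves); pivot element 1/5.
Divide row 1 by 1/5; eliminate column q from the other rows.
z-row update in column RHS: 33/5 − (-4/5)·3 = 9.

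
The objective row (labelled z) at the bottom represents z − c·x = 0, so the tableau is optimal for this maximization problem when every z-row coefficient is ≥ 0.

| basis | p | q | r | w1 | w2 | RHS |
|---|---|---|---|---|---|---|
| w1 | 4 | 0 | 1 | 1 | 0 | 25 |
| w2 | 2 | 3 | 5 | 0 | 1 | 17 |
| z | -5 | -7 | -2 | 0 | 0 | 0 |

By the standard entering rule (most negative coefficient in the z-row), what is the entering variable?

q

Negative z-row entries: p: -5, q: -7, r: -2.
The most negative is -7 in column q, so q enters.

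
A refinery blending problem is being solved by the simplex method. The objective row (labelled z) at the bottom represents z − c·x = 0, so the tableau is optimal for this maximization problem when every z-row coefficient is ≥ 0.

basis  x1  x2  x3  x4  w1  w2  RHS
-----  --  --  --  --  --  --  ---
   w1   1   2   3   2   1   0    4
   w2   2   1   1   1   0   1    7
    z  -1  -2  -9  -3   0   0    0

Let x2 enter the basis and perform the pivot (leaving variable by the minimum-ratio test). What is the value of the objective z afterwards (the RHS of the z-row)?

Ratio test on column x2 — row 1: 4/2 = 2; row 2: 7/1 = 7. Minimum is 2 at row 1 (w1 leaves); pivot element 2.
Pivot on row 1; the z-row RHS becomes 0 − (-2)·2 = 4.

4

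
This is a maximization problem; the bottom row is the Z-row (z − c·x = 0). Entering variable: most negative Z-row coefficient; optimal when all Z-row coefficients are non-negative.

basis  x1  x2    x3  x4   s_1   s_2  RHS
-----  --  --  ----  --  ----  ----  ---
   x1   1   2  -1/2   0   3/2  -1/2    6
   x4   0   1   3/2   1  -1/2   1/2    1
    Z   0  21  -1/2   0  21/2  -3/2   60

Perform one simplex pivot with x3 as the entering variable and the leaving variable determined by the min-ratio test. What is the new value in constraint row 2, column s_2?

Ratio test on column x3 — row 1: entry -1/2 ≤ 0; row 2: 1/(3/2) = 2/3. Minimum is 2/3 at row 2 (x4 leaves); pivot element 3/2.
Divide row 2 by 3/2; eliminate column x3 from the other rows.
In the new row 2, the s_2 entry is the old entry divided by the pivot: (1/2)/(3/2) = 1/3.

1/3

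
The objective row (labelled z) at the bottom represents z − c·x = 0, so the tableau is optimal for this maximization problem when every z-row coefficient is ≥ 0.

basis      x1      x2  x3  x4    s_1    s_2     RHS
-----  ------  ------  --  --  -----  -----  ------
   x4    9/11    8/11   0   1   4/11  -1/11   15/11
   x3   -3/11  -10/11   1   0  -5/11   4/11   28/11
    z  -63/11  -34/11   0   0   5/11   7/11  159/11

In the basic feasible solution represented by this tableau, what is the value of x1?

x1 is not in the basis, so in the current basic feasible solution x1 = 0.

0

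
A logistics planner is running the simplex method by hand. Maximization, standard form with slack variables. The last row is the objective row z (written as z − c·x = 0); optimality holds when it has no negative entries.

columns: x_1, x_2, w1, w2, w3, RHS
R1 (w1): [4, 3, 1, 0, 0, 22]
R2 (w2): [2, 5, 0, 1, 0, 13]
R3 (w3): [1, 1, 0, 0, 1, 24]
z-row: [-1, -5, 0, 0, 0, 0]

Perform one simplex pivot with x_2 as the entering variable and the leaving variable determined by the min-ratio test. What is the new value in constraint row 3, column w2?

Ratio test on column x_2 — row 1: 22/3 = 22/3; row 2: 13/5 = 13/5; row 3: 24/1 = 24. Minimum is 13/5 at row 2 (w2 leaves); pivot element 5.
Divide row 2 by 5; eliminate column x_2 from the other rows.
Row 3 update in column w2: 0 − 1·(1/5) = -1/5.

-1/5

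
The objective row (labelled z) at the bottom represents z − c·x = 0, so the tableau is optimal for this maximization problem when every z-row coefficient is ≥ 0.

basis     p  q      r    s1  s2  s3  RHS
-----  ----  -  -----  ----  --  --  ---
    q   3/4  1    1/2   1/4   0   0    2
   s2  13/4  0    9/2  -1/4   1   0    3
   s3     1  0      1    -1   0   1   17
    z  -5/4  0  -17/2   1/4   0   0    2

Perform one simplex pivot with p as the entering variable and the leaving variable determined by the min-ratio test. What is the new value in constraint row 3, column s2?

-4/13

Ratio test on column p — row 1: 2/(3/4) = 8/3; row 2: 3/(13/4) = 12/13; row 3: 17/1 = 17. Minimum is 12/13 at row 2 (s2 leaves); pivot element 13/4.
Divide row 2 by 13/4; eliminate column p from the other rows.
Row 3 update in column s2: 0 − 1·(4/13) = -4/13.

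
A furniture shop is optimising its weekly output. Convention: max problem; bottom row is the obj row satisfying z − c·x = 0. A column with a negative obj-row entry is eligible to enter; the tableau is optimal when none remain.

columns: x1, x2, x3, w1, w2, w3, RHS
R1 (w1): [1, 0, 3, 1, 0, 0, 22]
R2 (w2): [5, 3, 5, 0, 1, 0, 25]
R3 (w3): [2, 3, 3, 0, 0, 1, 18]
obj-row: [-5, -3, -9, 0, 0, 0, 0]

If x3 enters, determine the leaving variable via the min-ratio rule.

Column x3 entries and ratios — w1: 22/3 = 22/3; w2: 25/5 = 5; w3: 18/3 = 6.
Smallest ratio is 5 in the row of w2, so w2 leaves.

w2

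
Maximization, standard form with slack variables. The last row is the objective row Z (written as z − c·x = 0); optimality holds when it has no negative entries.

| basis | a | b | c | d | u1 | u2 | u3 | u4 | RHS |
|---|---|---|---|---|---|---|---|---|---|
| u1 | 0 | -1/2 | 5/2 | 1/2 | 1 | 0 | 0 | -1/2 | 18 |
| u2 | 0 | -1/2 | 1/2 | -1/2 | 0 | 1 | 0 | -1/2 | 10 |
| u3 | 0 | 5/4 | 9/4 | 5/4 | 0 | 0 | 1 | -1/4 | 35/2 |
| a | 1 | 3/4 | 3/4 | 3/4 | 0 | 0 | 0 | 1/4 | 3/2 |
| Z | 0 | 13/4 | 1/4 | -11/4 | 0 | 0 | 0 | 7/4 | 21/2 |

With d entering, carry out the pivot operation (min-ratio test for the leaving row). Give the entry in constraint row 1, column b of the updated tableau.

Ratio test on column d — row 1: 18/(1/2) = 36; row 2: entry -1/2 ≤ 0; row 3: (35/2)/(5/4) = 14; row 4: (3/2)/(3/4) = 2. Minimum is 2 at row 4 (a leaves); pivot element 3/4.
Divide row 4 by 3/4; eliminate column d from the other rows.
Row 1 update in column b: -1/2 − (1/2)·1 = -1.

-1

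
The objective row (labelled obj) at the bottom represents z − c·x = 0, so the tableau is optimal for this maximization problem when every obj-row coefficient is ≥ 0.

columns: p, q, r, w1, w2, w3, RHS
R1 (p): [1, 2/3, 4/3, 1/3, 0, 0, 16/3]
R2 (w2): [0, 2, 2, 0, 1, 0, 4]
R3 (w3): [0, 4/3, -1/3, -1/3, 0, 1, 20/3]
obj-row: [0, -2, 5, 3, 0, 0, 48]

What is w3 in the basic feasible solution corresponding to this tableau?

20/3

w3 is basic (row 3); its value is the RHS of that row, 20/3.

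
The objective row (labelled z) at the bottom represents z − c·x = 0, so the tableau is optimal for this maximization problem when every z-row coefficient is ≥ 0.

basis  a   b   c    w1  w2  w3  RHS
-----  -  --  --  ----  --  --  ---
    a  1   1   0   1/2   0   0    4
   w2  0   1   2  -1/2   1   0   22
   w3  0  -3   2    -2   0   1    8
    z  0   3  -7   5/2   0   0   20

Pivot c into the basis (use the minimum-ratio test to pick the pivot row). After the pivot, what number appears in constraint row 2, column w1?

Ratio test on column c — row 1: entry 0 ≤ 0; row 2: 22/2 = 11; row 3: 8/2 = 4. Minimum is 4 at row 3 (w3 leaves); pivot element 2.
Divide row 3 by 2; eliminate column c from the other rows.
Row 2 update in column w1: -1/2 − 2·(-1) = 3/2.

3/2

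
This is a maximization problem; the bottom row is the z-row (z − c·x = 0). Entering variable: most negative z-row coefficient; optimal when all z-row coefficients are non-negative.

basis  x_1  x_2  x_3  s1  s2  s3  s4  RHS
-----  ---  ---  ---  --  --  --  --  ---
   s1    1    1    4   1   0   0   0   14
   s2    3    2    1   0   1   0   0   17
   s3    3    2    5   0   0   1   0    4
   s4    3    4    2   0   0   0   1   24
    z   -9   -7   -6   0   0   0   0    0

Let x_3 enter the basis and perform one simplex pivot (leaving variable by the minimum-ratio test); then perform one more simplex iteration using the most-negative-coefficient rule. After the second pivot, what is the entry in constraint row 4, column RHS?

Ratio test on column x_3 — row 1: 14/4 = 7/2; row 2: 17/1 = 17; row 3: 4/5 = 4/5; row 4: 24/2 = 12. Minimum is 4/5 at row 3 (s3 leaves); pivot element 5.
Divide row 3 by 5; eliminate column x_3 from the other rows.
Second iteration: most negative z-row entry is -27/5 in column x_1, so x_1 enters.
Ratio test on column x_1 — row 1: entry -7/5 ≤ 0; row 2: (81/5)/(12/5) = 27/4; row 3: (4/5)/(3/5) = 4/3; row 4: (112/5)/(9/5) = 112/9. Minimum is 4/3 at row 3 (x_3 leaves); pivot element 3/5.
Divide row 3 by 3/5; eliminate column x_1 from the other rows.
After both pivots, the entry at constraint row 4, column RHS is 20.

20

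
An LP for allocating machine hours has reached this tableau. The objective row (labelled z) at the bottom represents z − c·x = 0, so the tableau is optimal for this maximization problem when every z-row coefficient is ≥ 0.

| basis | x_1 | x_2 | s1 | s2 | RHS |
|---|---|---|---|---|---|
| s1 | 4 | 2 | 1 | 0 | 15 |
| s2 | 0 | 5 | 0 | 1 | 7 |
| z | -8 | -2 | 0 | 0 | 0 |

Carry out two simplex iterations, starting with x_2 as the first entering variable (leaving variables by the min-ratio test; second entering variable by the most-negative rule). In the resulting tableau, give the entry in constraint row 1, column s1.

1/4

Ratio test on column x_2 — row 1: 15/2 = 15/2; row 2: 7/5 = 7/5. Minimum is 7/5 at row 2 (s2 leaves); pivot element 5.
Divide row 2 by 5; eliminate column x_2 from the other rows.
Second iteration: most negative z-row entry is -8 in column x_1, so x_1 enters.
Ratio test on column x_1 — row 1: (61/5)/4 = 61/20; row 2: entry 0 ≤ 0. Minimum is 61/20 at row 1 (s1 leaves); pivot element 4.
Divide row 1 by 4; eliminate column x_1 from the other rows.
After both pivots, the entry at constraint row 1, column s1 is 1/4.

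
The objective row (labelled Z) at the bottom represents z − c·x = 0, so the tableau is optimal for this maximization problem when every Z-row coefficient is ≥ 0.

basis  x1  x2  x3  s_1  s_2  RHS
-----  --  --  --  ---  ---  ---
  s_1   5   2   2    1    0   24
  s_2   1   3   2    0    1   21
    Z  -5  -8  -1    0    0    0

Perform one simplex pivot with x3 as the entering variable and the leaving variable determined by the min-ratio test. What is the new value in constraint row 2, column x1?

Ratio test on column x3 — row 1: 24/2 = 12; row 2: 21/2 = 21/2. Minimum is 21/2 at row 2 (s_2 leaves); pivot element 2.
Divide row 2 by 2; eliminate column x3 from the other rows.
In the new row 2, the x1 entry is the old entry divided by the pivot: 1/2 = 1/2.

1/2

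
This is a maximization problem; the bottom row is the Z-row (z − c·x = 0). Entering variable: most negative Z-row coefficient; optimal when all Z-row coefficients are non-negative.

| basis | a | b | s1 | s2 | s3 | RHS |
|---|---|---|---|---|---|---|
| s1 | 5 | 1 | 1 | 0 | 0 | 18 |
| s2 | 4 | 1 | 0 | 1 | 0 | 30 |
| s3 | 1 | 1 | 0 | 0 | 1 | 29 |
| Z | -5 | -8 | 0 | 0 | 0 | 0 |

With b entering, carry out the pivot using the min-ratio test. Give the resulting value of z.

144

Ratio test on column b — row 1: 18/1 = 18; row 2: 30/1 = 30; row 3: 29/1 = 29. Minimum is 18 at row 1 (s1 leaves); pivot element 1.
Pivot on row 1; the Z-row RHS becomes 0 − (-8)·18 = 144.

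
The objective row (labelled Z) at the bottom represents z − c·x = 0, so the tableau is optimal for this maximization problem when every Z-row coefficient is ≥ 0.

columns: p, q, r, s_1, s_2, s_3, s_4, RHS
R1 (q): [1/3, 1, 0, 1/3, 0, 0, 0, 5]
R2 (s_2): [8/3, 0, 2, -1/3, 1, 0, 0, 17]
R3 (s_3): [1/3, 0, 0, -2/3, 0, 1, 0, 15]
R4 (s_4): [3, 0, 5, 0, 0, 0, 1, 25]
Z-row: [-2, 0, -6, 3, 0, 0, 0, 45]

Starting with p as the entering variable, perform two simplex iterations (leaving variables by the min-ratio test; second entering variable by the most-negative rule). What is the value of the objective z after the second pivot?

741/11

Ratio test on column p — row 1: 5/(1/3) = 15; row 2: 17/(8/3) = 51/8; row 3: 15/(1/3) = 45; row 4: 25/3 = 25/3. Minimum is 51/8 at row 2 (s_2 leaves); pivot element 8/3.
Pivot on row 2; the Z-row RHS becomes 45 − (-2)·(51/8) = 231/4.
Next entering variable (most negative Z-row entry -9/2): r.
Ratio test on column r — row 1: entry -1/4 ≤ 0; row 2: (51/8)/(3/4) = 17/2; row 3: entry -1/4 ≤ 0; row 4: (47/8)/(11/4) = 47/22. Minimum is 47/22 at row 4 (s_4 leaves); pivot element 11/4.
After the second pivot the Z-row RHS is 231/4 − (-9/2)·(47/22) = 741/11.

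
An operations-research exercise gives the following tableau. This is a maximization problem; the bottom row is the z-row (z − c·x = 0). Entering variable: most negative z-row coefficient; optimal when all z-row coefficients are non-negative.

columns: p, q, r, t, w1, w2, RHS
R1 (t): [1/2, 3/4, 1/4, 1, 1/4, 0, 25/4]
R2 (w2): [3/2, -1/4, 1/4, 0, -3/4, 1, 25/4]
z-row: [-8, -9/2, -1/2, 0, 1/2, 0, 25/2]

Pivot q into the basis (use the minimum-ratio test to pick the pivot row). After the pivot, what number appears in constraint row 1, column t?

Ratio test on column q — row 1: (25/4)/(3/4) = 25/3; row 2: entry -1/4 ≤ 0. Minimum is 25/3 at row 1 (t leaves); pivot element 3/4.
Divide row 1 by 3/4; eliminate column q from the other rows.
In the new row 1, the t entry is the old entry divided by the pivot: 1/(3/4) = 4/3.

4/3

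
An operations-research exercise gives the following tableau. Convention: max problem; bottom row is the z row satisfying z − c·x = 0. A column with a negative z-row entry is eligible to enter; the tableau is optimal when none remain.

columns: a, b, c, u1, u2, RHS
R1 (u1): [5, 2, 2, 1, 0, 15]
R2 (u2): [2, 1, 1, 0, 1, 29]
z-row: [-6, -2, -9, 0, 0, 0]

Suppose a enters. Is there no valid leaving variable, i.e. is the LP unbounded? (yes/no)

Column a has positive entries in row(s) 1, 2, so the ratio test bounds it — not unbounded.

no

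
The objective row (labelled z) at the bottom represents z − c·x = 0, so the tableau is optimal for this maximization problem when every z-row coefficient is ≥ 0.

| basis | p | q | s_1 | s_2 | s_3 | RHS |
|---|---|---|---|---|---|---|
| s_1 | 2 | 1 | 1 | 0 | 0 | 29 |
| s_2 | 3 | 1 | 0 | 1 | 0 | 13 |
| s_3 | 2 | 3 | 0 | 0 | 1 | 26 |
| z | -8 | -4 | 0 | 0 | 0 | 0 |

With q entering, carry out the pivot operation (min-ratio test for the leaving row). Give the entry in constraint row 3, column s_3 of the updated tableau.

1/3

Ratio test on column q — row 1: 29/1 = 29; row 2: 13/1 = 13; row 3: 26/3 = 26/3. Minimum is 26/3 at row 3 (s_3 leaves); pivot element 3.
Divide row 3 by 3; eliminate column q from the other rows.
In the new row 3, the s_3 entry is the old entry divided by the pivot: 1/3 = 1/3.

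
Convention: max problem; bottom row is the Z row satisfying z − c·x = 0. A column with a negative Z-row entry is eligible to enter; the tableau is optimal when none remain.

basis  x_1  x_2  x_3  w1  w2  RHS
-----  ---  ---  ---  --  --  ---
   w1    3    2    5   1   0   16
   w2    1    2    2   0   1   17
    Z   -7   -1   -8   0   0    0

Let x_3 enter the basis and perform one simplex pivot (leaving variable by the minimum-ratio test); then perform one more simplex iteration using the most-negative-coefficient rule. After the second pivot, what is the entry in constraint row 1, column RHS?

16/3

Ratio test on column x_3 — row 1: 16/5 = 16/5; row 2: 17/2 = 17/2. Minimum is 16/5 at row 1 (w1 leaves); pivot element 5.
Divide row 1 by 5; eliminate column x_3 from the other rows.
Second iteration: most negative Z-row entry is -11/5 in column x_1, so x_1 enters.
Ratio test on column x_1 — row 1: (16/5)/(3/5) = 16/3; row 2: entry -1/5 ≤ 0. Minimum is 16/3 at row 1 (x_3 leaves); pivot element 3/5.
Divide row 1 by 3/5; eliminate column x_1 from the other rows.
After both pivots, the entry at constraint row 1, column RHS is 16/3.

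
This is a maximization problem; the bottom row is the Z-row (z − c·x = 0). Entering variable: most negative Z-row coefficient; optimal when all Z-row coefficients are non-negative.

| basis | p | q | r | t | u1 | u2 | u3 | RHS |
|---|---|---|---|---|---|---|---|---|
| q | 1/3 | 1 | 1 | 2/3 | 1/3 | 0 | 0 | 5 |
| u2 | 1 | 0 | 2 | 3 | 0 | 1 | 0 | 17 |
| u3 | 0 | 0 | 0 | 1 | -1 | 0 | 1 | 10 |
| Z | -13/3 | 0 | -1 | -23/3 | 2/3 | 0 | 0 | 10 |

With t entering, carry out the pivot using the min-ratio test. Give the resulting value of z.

Ratio test on column t — row 1: 5/(2/3) = 15/2; row 2: 17/3 = 17/3; row 3: 10/1 = 10. Minimum is 17/3 at row 2 (u2 leaves); pivot element 3.
Pivot on row 2; the Z-row RHS becomes 10 − (-23/3)·(17/3) = 481/9.

481/9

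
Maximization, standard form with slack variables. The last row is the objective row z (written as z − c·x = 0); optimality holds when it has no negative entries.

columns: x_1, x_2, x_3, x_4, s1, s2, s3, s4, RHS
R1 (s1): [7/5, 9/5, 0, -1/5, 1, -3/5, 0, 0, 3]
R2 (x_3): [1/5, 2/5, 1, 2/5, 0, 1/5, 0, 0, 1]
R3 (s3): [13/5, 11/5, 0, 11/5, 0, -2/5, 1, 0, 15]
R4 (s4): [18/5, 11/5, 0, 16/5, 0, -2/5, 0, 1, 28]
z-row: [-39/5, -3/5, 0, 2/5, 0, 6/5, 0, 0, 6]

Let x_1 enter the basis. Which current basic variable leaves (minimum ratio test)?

s1

Column x_1 entries and ratios — s1: 3/(7/5) = 15/7; x_3: 1/(1/5) = 5; s3: 15/(13/5) = 75/13; s4: 28/(18/5) = 70/9.
Smallest ratio is 15/7 in the row of s1, so s1 leaves.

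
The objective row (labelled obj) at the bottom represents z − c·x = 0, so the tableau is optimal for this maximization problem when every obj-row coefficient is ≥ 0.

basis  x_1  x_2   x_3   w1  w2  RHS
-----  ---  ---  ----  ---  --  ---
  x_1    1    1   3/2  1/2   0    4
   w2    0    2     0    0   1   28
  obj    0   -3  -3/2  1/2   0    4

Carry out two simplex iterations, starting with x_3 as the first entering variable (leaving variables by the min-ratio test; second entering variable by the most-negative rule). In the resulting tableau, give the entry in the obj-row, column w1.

2

Ratio test on column x_3 — row 1: 4/(3/2) = 8/3; row 2: entry 0 ≤ 0. Minimum is 8/3 at row 1 (x_1 leaves); pivot element 3/2.
Divide row 1 by 3/2; eliminate column x_3 from the other rows.
Second iteration: most negative obj-row entry is -2 in column x_2, so x_2 enters.
Ratio test on column x_2 — row 1: (8/3)/(2/3) = 4; row 2: 28/2 = 14. Minimum is 4 at row 1 (x_3 leaves); pivot element 2/3.
Divide row 1 by 2/3; eliminate column x_2 from the other rows.
After both pivots, the entry at the obj-row, column w1 is 2.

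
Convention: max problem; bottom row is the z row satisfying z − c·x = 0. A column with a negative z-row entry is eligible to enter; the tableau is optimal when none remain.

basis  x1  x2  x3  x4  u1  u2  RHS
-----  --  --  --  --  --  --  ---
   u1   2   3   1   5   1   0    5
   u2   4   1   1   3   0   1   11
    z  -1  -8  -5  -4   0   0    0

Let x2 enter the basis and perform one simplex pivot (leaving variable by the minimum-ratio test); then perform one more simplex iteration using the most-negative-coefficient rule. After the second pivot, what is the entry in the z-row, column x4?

Ratio test on column x2 — row 1: 5/3 = 5/3; row 2: 11/1 = 11. Minimum is 5/3 at row 1 (u1 leaves); pivot element 3.
Divide row 1 by 3; eliminate column x2 from the other rows.
Second iteration: most negative z-row entry is -7/3 in column x3, so x3 enters.
Ratio test on column x3 — row 1: (5/3)/(1/3) = 5; row 2: (28/3)/(2/3) = 14. Minimum is 5 at row 1 (x2 leaves); pivot element 1/3.
Divide row 1 by 1/3; eliminate column x3 from the other rows.
After both pivots, the entry at the z-row, column x4 is 21.

21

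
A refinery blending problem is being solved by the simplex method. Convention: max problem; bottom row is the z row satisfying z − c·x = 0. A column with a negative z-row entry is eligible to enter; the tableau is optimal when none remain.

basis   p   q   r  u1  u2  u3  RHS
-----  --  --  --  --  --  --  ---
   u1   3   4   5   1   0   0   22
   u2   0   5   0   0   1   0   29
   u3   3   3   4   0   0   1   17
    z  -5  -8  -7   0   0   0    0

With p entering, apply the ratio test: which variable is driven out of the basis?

Column p entries and ratios — u1: 22/3 = 22/3; u2: 0 ≤ 0, skip; u3: 17/3 = 17/3.
Smallest ratio is 17/3 in the row of u3, so u3 leaves.

u3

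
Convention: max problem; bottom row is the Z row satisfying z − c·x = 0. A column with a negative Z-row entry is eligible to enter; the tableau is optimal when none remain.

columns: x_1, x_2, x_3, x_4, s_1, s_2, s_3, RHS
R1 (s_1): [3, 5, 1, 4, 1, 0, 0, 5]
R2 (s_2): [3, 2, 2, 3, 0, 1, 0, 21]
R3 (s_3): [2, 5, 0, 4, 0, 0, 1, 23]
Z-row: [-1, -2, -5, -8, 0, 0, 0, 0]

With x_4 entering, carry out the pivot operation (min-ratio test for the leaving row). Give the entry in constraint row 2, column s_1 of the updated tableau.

-3/4

Ratio test on column x_4 — row 1: 5/4 = 5/4; row 2: 21/3 = 7; row 3: 23/4 = 23/4. Minimum is 5/4 at row 1 (s_1 leaves); pivot element 4.
Divide row 1 by 4; eliminate column x_4 from the other rows.
Row 2 update in column s_1: 0 − 3·(1/4) = -3/4.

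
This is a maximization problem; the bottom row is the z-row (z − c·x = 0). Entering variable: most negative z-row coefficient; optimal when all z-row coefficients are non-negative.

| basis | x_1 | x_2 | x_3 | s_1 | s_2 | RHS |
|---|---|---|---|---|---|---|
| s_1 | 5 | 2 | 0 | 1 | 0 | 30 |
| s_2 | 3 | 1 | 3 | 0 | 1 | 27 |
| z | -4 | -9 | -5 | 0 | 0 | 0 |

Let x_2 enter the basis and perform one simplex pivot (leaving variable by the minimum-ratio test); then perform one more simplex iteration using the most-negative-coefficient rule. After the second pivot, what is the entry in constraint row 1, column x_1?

5/2

Ratio test on column x_2 — row 1: 30/2 = 15; row 2: 27/1 = 27. Minimum is 15 at row 1 (s_1 leaves); pivot element 2.
Divide row 1 by 2; eliminate column x_2 from the other rows.
Second iteration: most negative z-row entry is -5 in column x_3, so x_3 enters.
Ratio test on column x_3 — row 1: entry 0 ≤ 0; row 2: 12/3 = 4. Minimum is 4 at row 2 (s_2 leaves); pivot element 3.
Divide row 2 by 3; eliminate column x_3 from the other rows.
After both pivots, the entry at constraint row 1, column x_1 is 5/2.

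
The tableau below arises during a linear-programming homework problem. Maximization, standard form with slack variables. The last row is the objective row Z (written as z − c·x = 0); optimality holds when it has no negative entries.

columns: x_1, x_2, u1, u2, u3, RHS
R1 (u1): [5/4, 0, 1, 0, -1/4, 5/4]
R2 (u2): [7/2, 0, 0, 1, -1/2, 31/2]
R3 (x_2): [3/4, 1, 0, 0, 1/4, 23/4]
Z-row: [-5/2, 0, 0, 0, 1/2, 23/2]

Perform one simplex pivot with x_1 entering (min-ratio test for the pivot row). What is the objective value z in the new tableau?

14

Ratio test on column x_1 — row 1: (5/4)/(5/4) = 1; row 2: (31/2)/(7/2) = 31/7; row 3: (23/4)/(3/4) = 23/3. Minimum is 1 at row 1 (u1 leaves); pivot element 5/4.
Pivot on row 1; the Z-row RHS becomes 23/2 − (-5/2)·1 = 14.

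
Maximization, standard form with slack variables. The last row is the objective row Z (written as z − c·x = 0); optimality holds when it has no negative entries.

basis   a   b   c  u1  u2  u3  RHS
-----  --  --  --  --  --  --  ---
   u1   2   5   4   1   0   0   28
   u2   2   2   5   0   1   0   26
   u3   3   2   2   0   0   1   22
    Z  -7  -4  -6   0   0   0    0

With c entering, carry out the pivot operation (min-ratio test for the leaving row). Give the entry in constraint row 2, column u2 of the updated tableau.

Ratio test on column c — row 1: 28/4 = 7; row 2: 26/5 = 26/5; row 3: 22/2 = 11. Minimum is 26/5 at row 2 (u2 leaves); pivot element 5.
Divide row 2 by 5; eliminate column c from the other rows.
In the new row 2, the u2 entry is the old entry divided by the pivot: 1/5 = 1/5.

1/5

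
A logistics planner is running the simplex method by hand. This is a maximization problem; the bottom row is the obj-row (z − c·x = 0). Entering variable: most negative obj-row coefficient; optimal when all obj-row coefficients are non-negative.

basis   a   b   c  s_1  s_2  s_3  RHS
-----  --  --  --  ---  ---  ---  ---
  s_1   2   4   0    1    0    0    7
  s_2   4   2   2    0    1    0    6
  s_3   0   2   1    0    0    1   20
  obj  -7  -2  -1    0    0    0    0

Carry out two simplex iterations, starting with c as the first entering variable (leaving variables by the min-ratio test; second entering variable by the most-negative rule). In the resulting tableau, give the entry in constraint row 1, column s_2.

Ratio test on column c — row 1: entry 0 ≤ 0; row 2: 6/2 = 3; row 3: 20/1 = 20. Minimum is 3 at row 2 (s_2 leaves); pivot element 2.
Divide row 2 by 2; eliminate column c from the other rows.
Second iteration: most negative obj-row entry is -5 in column a, so a enters.
Ratio test on column a — row 1: 7/2 = 7/2; row 2: 3/2 = 3/2; row 3: entry -2 ≤ 0. Minimum is 3/2 at row 2 (c leaves); pivot element 2.
Divide row 2 by 2; eliminate column a from the other rows.
After both pivots, the entry at constraint row 1, column s_2 is -1/2.

-1/2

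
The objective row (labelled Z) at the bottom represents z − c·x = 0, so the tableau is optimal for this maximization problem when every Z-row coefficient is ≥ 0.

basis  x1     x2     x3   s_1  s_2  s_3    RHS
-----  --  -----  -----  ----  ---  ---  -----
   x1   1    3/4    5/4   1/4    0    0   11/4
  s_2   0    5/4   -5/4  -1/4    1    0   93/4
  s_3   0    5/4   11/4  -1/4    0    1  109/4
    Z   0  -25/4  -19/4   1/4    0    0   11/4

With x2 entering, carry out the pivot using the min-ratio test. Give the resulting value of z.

77/3

Ratio test on column x2 — row 1: (11/4)/(3/4) = 11/3; row 2: (93/4)/(5/4) = 93/5; row 3: (109/4)/(5/4) = 109/5. Minimum is 11/3 at row 1 (x1 leaves); pivot element 3/4.
Pivot on row 1; the Z-row RHS becomes 11/4 − (-25/4)·(11/3) = 77/3.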